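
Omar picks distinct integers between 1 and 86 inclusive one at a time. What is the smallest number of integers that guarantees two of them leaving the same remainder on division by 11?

The 11 residue classes mod 11 are the pigeonholes.
With 11 integers one could put 1 in each residue class and have no class reach 2.
The 12th integer pushes some class to 2, so 11·1 + 1 = 12.

12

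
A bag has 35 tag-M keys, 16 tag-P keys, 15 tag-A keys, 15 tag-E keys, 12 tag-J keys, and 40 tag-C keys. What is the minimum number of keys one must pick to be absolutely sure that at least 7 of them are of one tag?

By the pigeonhole principle, the 6 tags are the holes; the keys drawn are the pigeons.
To avoid 7 of any one tag, the worst case takes at most 6 of each tag.
That gives 6 + 6 + 6 + 6 + 6 + 6 = 36 keys with no tag reaching 7.
The next key forces some tag to 7, so 36 + 1 = 37.

37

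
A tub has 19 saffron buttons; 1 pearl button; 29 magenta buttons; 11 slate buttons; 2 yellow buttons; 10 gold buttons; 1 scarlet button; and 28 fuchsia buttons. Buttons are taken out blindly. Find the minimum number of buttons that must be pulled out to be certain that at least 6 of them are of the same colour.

An adversary could hand out at most 5 buttons per colour (pearl, yellow, scarlet run out sooner): 5 + 1 + 5 + 5 + 2 + 5 + 1 + 5 = 29 buttons and still no colour has 6.
By the pigeonhole principle, one more button lands in a colour already at 5, so 30 draws are enough and 29 are not.

30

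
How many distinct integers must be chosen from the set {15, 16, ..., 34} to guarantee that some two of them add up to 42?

Group the elements by complementary pair {x, 42−x}: {15,27}, {16,26}, {17,25}, …, giving 6 two-element pairs; the single value 21 (it cannot pair with itself since the integers are distinct); and 7 integers whose partner 42−x falls outside [15,34].
By the pigeonhole principle, treating each of those 14 groups as a pigeonhole, one can pick one integer per group — 14 integers — with no two summing to 42.
The 15th integer lands in an occupied pair, forcing a sum of 42.

15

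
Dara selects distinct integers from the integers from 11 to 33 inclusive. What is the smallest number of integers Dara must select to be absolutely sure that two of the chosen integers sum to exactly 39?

15

Group the elements by complementary pair {x, 39−x}: {11,28}, {12,27}, {13,26}, …, giving 9 two-element pairs and 5 integers whose partner 39−x falls outside [11,33].
By pigeonhole, treating each of those 14 groups as a pigeonhole, one can pick one integer per group — 14 integers — with no two summing to 39.
The 15th integer lands in an occupied pair, forcing a sum of 39.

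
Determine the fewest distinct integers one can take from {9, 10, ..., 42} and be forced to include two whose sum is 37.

25

A set avoiding the sum 37 can contain at most one of each pair {x, 37−x}, plus the 14 elements whose complement lies outside the range.
The integers 19, …, 42 (24 of them) are such a set: any two sum to at least 19+20 = 39 > 37.
Any 25th integer completes one of the 10 pairs, so 25 choices force a sum of 37.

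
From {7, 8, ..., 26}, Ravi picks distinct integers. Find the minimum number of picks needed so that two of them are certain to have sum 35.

12

A set avoiding the sum 35 can contain at most one of each pair {x, 35−x}, plus the 2 elements whose complement lies outside the range.
The integers 7, …, 17 (11 of them) are such a set: any two sum to at least 7+8 = 15 and at most 16+17 = 33 < 35.
Any 12th integer completes one of the 9 pairs, so 12 choices force a sum of 35.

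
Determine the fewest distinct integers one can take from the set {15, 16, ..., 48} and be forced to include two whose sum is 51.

24

A set avoiding the sum 51 can contain at most one of each pair {x, 51−x}, plus the 12 elements whose complement lies outside the range.
The integers 26, …, 48 (23 of them) are such a set: any two sum to at least 26+27 = 53 > 51.
Any 24th integer completes one of the 11 pairs, so 24 choices force a sum of 51.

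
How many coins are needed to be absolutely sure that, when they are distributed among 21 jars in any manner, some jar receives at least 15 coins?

295

With 294 coins one could put exactly 14 in each of the 21 jars, and no jar would reach 15.
One more coin must land in a jar that already has 14, giving it 15.
So 21 × 14 + 1 = 295 coins are required.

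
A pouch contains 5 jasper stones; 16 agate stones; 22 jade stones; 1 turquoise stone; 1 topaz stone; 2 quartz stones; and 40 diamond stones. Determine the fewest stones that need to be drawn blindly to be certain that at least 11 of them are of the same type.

40

An adversary could hand out at most 10 stones per type (4 types run out sooner): 5 + 10 + 10 + 1 + 1 + 2 + 10 = 39 stones and still no type has 11.
One more stone lands in a type already at 10, so 40 draws are enough and 39 are not.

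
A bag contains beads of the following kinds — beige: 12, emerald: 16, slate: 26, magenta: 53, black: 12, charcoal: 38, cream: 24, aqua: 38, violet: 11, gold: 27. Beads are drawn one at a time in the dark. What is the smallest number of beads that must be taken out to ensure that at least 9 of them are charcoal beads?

In the worst case for collecting charcoal beads, every non-charcoal bead comes out first.
There are 12 + 16 + 26 + 53 + 12 + 24 + 38 + 11 + 27 = 219 non-charcoal beads altogether.
After those, each further bead must be charcoal, so 219 + 9 = 228 draws guarantee 9 charcoal beads.

228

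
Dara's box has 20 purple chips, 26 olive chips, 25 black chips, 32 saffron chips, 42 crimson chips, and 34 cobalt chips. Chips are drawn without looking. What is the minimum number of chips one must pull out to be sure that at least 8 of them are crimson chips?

145

In the worst case for collecting crimson chips, every non-crimson chip comes out first.
There are 20 + 26 + 25 + 32 + 34 = 137 non-crimson chips altogether.
After those, each further chip must be crimson, so 137 + 8 = 145 draws guarantee 8 crimson chips.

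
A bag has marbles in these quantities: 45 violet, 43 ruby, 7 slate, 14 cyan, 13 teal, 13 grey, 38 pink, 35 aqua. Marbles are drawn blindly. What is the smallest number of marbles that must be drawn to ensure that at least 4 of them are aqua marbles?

177

In the worst case for collecting aqua marbles, every non-aqua marble comes out first.
There are 45 + 43 + 7 + 14 + 13 + 13 + 38 = 173 non-aqua marbles altogether.
After those, each further marble must be aqua, so 173 + 4 = 177 draws guarantee 4 aqua marbles.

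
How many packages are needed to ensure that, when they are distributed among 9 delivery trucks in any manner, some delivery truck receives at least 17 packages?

With 144 packages one could put exactly 16 in each of the 9 delivery trucks, and no delivery truck would reach 17.
One more package must land in a delivery truck that already has 16, giving it 17.
So 9 × 16 + 1 = 145 packages are required.

145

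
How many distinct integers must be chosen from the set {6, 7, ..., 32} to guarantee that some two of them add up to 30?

Group the elements by complementary pair {x, 30−x}: {6,24}, {7,23}, {8,22}, …, giving 9 two-element pairs, the single value 15 (it cannot pair with itself since the integers are distinct), and 8 integers whose partner 30−x falls outside [6,32].
Pigeonhole: treating each of those 18 groups as a pigeonhole, one can pick one integer per group — 18 integers — with no two summing to 30.
The 19th integer lands in an occupied pair, forcing a sum of 30.

19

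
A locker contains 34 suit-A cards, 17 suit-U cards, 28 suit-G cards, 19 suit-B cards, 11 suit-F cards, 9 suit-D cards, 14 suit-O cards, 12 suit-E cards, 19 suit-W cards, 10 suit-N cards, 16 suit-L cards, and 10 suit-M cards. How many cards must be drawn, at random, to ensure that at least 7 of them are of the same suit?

The 12 suits are the holes; the cards drawn are the pigeons.
To avoid 7 of any one suit, the worst case takes at most 6 of each suit.
That gives 6 + 6 + 6 + 6 + 6 + 6 + 6 + 6 + 6 + 6 + 6 + 6 = 72 cards with no suit reaching 7.
The next card forces some suit to 7, so 72 + 1 = 73.

73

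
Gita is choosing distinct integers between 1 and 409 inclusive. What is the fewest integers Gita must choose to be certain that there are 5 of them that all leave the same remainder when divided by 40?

161

Pigeonhole: the 40 residue classes mod 40 are the pigeonholes.
With 160 integers one could put 4 in each residue class and have no class reach 5.
The 161st integer pushes some class to 5, so 40·4 + 1 = 161.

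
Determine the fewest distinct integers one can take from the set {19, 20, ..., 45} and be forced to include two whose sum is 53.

Two chosen integers sum to 53 exactly when both halves of some pair {x, 53−x} with 19 ≤ x ≤ 53−x ≤ 34 are chosen — 8 such pairs.
The remaining 11 elements (those with no distinct partner in range) can never complete a 53-sum, so the worst case takes all of them and one from each pair: 11 + 8 = 19.
The 20th integer has to be the second member of some pair, so 19 + 1 = 20.

20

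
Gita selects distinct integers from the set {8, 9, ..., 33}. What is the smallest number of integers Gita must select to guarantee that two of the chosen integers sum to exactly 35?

A set avoiding the sum 35 can contain at most one of each pair {x, 35−x}, plus the 6 elements whose complement lies outside the range.
The integers 18, …, 33 (16 of them) are such a set: any two sum to at least 18+19 = 37 > 35.
Any 17th integer completes one of the 10 pairs, so 17 choices force a sum of 35.

17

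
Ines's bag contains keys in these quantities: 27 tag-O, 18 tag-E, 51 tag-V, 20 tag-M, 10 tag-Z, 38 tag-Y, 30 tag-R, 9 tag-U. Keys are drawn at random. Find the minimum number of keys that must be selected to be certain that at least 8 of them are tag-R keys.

In the worst case for collecting tag-R keys, every non-tag-R key comes out first.
There are 27 + 18 + 51 + 20 + 10 + 38 + 9 = 173 non-tag-R keys altogether.
After those, each further key must be tag-R, so 173 + 8 = 181 draws guarantee 8 tag-R keys.

181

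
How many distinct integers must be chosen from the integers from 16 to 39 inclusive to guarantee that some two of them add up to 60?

Two chosen integers sum to 60 exactly when both halves of some pair {x, 60−x} with 21 ≤ x ≤ 60−x ≤ 39 are chosen — 9 such pairs.
The remaining 6 elements (those with no distinct partner in range) can never complete a 60-sum, so the worst case takes all of them and one from each pair: 6 + 9 = 15.
The 16th integer has to be the second member of some pair, so 15 + 1 = 16.

16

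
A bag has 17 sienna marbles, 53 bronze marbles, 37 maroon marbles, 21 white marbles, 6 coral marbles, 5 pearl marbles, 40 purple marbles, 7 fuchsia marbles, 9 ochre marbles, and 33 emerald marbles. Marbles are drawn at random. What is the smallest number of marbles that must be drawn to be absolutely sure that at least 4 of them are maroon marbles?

195

In the worst case for collecting maroon marbles, every non-maroon marble comes out first.
There are 17 + 53 + 21 + 6 + 5 + 40 + 7 + 9 + 33 = 191 non-maroon marbles altogether.
After those, each further marble must be maroon, so 191 + 4 = 195 draws guarantee 4 maroon marbles.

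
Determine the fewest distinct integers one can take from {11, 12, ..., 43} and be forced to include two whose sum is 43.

Two chosen integers sum to 43 exactly when both halves of some pair {x, 43−x} with 11 ≤ x ≤ 43−x ≤ 32 are chosen — 11 such pairs.
The remaining 11 elements (those with no distinct partner in range) can never complete a 43-sum, so the worst case takes all of them and one from each pair: 11 + 11 = 22.
By the pigeonhole principle, the 23rd integer has to be the second member of some pair, so 22 + 1 = 23.

23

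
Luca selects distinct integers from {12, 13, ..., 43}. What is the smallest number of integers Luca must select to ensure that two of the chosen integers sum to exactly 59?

19

Two chosen integers sum to 59 exactly when both halves of some pair {x, 59−x} with 16 ≤ x ≤ 59−x ≤ 43 are chosen — 14 such pairs.
The remaining 4 elements (those with no distinct partner in range) can never complete a 59-sum, so the worst case takes all of them and one from each pair: 4 + 14 = 18.
The 19th integer has to be the second member of some pair, so 18 + 1 = 19.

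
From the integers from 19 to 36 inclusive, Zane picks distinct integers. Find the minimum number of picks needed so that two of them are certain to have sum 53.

Group the elements by complementary pair {x, 53−x}: {19,34}, {20,33}, {21,32}, …, giving 8 two-element pairs and 2 integers whose partner 53−x falls outside [19,36].
Treating each of those 10 groups as a pigeonhole, one can pick one integer per group — 10 integers — with no two summing to 53.
The 11th integer lands in an occupied pair, forcing a sum of 53.

11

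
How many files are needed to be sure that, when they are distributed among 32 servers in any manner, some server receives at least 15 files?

With 448 files one could put exactly 14 in each of the 32 servers, and no server would reach 15.
One more file must land in a server that already has 14, giving it 15.
So 32 × 14 + 1 = 449 files are required.

449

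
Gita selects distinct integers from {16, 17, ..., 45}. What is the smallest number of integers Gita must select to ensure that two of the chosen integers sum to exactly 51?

A set avoiding the sum 51 can contain at most one of each pair {x, 51−x}, plus the 10 elements whose complement lies outside the range.
The integers 26, …, 45 (20 of them) are such a set: any two sum to at least 26+27 = 53 > 51.
Pigeonhole: any 21st integer completes one of the 10 pairs, so 21 choices force a sum of 51.

21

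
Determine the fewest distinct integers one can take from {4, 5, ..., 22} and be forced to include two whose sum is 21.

13

Group the elements by complementary pair {x, 21−x}: {4,17}, {5,16}, {6,15}, …, giving 7 two-element pairs and 5 integers whose partner 21−x falls outside [4,22].
Treating each of those 12 groups as a pigeonhole, one can pick one integer per group — 12 integers — with no two summing to 21.
The 13th integer lands in an occupied pair, forcing a sum of 21.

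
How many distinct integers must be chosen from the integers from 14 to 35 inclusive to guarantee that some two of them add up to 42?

Two chosen integers sum to 42 exactly when both halves of some pair {x, 42−x} with 14 ≤ x ≤ 42−x ≤ 28 are chosen — 7 such pairs.
The remaining 8 elements (those with no distinct partner in range) can never complete a 42-sum, so the worst case takes all of them and one from each pair: 8 + 7 = 15.
By the pigeonhole principle, the 16th integer has to be the second member of some pair, so 15 + 1 = 16.

16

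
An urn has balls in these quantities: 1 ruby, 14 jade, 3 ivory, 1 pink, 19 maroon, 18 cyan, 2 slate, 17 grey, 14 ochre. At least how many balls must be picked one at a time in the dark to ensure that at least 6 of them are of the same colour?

33

By pigeonhole, put each drawn ball into a box by colour. The largest draw with every box below 6 takes min(count, 5) from each colour; colours with fewer than 5 contribute all they have.
Σ min(cᵢ, 5) = 1 + 5 + 3 + 1 + 5 + 5 + 2 + 5 + 5 = 32.
Draw number 32 + 1 = 33 must push one box to 6.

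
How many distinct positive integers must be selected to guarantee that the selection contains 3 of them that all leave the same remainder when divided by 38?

The 38 residue classes mod 38 are the pigeonholes.
With 76 integers one could put 2 in each residue class and have no class reach 3.
The 77th integer pushes some class to 3, so 38·2 + 1 = 77.

77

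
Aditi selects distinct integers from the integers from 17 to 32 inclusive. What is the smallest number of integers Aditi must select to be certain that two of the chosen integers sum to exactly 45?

11

A set avoiding the sum 45 can contain at most one of each pair {x, 45−x}, plus the 4 elements whose complement lies outside the range.
The integers 23, …, 32 (10 of them) are such a set: any two sum to at least 23+24 = 47 > 45.
Any 11th integer completes one of the 6 pairs, so 11 choices force a sum of 45.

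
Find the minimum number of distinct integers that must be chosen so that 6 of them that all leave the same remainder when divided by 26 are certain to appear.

The 26 residue classes mod 26 are the pigeonholes.
With 130 integers one could put 5 in each residue class and have no class reach 6.
The 131st integer pushes some class to 6, so 26·5 + 1 = 131.

131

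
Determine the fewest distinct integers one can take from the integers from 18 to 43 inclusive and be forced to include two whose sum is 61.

A set avoiding the sum 61 can contain at most one of each pair {x, 61−x}.
The integers 31, …, 43 (13 of them) are such a set: any two sum to at least 31+32 = 63 > 61.
By pigeonhole, any 14th integer completes one of the 13 pairs, so 14 choices force a sum of 61.

14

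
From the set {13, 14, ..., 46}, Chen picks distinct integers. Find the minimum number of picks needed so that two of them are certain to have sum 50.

23

A set avoiding the sum 50 can contain at most one of each pair {x, 50−x}, plus the 10 elements whose complement lies outside the range or equal to its own complement.
The integers 25, …, 46 (22 of them) are such a set: any two sum to at least 25+26 = 51 > 50.
By pigeonhole, any 23rd integer completes one of the 12 pairs, so 23 choices force a sum of 50.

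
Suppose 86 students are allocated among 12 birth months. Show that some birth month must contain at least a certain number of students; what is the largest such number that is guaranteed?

The 12 birth months are the holes and the 86 students are the pigeons.
If every birth month held at most 7 students, the total would be at most 12 × 7 = 84, which is less than 86.
So some birth month holds at least ⌈86/12⌉ = 8 students.

8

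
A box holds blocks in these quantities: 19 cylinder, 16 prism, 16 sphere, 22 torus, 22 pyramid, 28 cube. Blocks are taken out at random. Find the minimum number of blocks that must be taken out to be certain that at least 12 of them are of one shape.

An adversary could hand out at most 11 blocks per shape: 11 + 11 + 11 + 11 + 11 + 11 = 66 blocks and still no shape has 12.
By pigeonhole, one more block lands in a shape already at 11, so 67 draws are enough and 66 are not.

67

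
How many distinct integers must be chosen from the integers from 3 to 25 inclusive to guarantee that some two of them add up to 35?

Group the elements by complementary pair {x, 35−x}: {10,25}, {11,24}, {12,23}, …, giving 8 two-element pairs and 7 integers whose partner 35−x falls outside [3,25].
Treating each of those 15 groups as a pigeonhole, one can pick one integer per group — 15 integers — with no two summing to 35.
The 16th integer lands in an occupied pair, forcing a sum of 35.

16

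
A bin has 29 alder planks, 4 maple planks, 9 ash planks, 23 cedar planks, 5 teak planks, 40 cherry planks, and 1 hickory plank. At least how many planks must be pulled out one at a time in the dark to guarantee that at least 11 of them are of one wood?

An adversary could hand out at most 10 planks per wood (4 woods run out sooner): 10 + 4 + 9 + 10 + 5 + 10 + 1 = 49 planks and still no wood has 11.
One more plank lands in a wood already at 10, so 50 draws are enough and 49 are not.

50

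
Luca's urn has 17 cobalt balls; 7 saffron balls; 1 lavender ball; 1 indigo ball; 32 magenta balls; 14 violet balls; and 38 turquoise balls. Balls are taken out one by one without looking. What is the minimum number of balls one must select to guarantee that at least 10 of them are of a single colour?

46

The 7 colours are the holes; the balls drawn are the pigeons.
To avoid 10 of any one colour, the worst case takes at most 9 of each colour, or every ball of a colour that has fewer than 9.
That gives 9 + 7 + 1 + 1 + 9 + 9 + 9 = 45 balls with no colour reaching 10.
The next ball forces some colour to 10, so 45 + 1 = 46.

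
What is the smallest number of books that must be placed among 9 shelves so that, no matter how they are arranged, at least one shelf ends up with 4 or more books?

With 27 books one could put exactly 3 in each of the 9 shelves, and no shelf would reach 4.
Pigeonhole: one more book must land in a shelf that already has 3, giving it 4.
So 9 × 3 + 1 = 28 books are required.

28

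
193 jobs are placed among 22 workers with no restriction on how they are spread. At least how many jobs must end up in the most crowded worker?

The 22 workers are the holes and the 193 jobs are the pigeons.
If every worker held at most 8 jobs, the total would be at most 22 × 8 = 176, which is less than 193.
So some worker holds at least ⌈193/22⌉ = 9 jobs.

9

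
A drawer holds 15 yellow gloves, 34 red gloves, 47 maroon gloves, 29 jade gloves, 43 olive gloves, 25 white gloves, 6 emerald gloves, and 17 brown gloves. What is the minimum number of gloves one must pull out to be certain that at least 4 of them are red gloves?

186

In the worst case for collecting red gloves, every non-red glove comes out first.
There are 15 + 47 + 29 + 43 + 25 + 6 + 17 = 182 non-red gloves altogether.
After those, each further glove must be red, so 182 + 4 = 186 draws guarantee 4 red gloves.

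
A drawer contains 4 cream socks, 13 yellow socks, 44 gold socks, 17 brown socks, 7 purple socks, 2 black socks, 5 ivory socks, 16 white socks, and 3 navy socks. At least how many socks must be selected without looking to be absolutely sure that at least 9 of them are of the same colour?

Pigeonhole: the 9 colours are the holes; the socks drawn are the pigeons.
To avoid 9 of any one colour, the worst case takes at most 8 of each colour, or every sock of a colour that has fewer than 8.
That gives 4 + 8 + 8 + 8 + 7 + 2 + 5 + 8 + 3 = 53 socks with no colour reaching 9.
The next sock forces some colour to 9, so 53 + 1 = 54.

54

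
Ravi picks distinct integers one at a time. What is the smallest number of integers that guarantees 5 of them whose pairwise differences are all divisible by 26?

Integers whose pairwise differences are multiples of 26 are exactly those sharing a remainder mod 26. By the pigeonhole principle, the 26 residue classes mod 26 are the pigeonholes.
With 104 integers one could put 4 in each residue class and have no class reach 5.
The 105th integer pushes some class to 5, so 26·4 + 1 = 105.

105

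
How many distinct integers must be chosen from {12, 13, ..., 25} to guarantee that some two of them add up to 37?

A set avoiding the sum 37 can contain at most one of each pair {x, 37−x}.
The integers 19, …, 25 (7 of them) are such a set: any two sum to at least 19+20 = 39 > 37.
By the pigeonhole principle, any 8th integer completes one of the 7 pairs, so 8 choices force a sum of 37.

8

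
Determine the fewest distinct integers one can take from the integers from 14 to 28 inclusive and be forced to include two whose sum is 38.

Two chosen integers sum to 38 exactly when both halves of some pair {x, 38−x} with 14 ≤ x ≤ 38−x ≤ 24 are chosen — 5 such pairs.
The remaining 5 elements (those with no distinct partner in range) can never complete a 38-sum, so the worst case takes all of them and one from each pair: 5 + 5 = 10.
By the pigeonhole principle, the 11th integer has to be the second member of some pair, so 10 + 1 = 11.

11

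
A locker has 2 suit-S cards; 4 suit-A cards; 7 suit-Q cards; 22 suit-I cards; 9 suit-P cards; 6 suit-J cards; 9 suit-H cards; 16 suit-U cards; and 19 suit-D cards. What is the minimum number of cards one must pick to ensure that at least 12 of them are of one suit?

71

An adversary could hand out at most 11 cards per suit (6 suits run out sooner): 2 + 4 + 7 + 11 + 9 + 6 + 9 + 11 + 11 = 70 cards and still no suit has 12.
Pigeonhole: one more card lands in a suit already at 11, so 71 draws are enough and 70 are not.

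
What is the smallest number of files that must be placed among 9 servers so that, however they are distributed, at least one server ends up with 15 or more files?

127

With 126 files one could put exactly 14 in each of the 9 servers, and no server would reach 15.
By pigeonhole, one more file must land in a server that already has 14, giving it 15.
So 9 × 14 + 1 = 127 files are required.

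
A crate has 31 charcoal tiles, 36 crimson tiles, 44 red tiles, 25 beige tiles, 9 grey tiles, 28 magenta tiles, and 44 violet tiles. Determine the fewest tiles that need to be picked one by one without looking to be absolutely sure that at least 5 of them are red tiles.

178

In the worst case for collecting red tiles, every non-red tile comes out first.
There are 31 + 36 + 25 + 9 + 28 + 44 = 173 non-red tiles altogether.
After those, each further tile must be red, so 173 + 5 = 178 draws guarantee 5 red tiles.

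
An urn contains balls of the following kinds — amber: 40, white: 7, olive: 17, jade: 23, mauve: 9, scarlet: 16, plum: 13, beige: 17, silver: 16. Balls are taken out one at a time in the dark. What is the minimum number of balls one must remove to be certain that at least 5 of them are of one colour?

37

Put each drawn ball into a box by colour. The largest draw with every box below 5 takes min(count, 4) from each colour.
Σ min(cᵢ, 4) = 4 + 4 + 4 + 4 + 4 + 4 + 4 + 4 + 4 = 36.
Draw number 36 + 1 = 37 must push one box to 5.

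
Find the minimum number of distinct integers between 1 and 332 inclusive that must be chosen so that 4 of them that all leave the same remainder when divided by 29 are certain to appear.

88

By pigeonhole, the 29 residue classes mod 29 are the pigeonholes.
With 87 integers one could put 3 in each residue class and have no class reach 4.
The 88th integer pushes some class to 4, so 29·3 + 1 = 88.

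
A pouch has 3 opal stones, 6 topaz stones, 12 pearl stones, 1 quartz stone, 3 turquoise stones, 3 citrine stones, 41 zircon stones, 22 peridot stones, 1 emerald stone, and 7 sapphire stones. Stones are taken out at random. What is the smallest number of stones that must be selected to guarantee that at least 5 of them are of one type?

32

By pigeonhole, put each drawn stone into a box by type. The largest draw with every box below 5 takes min(count, 4) from each type; types with fewer than 4 contribute all they have.
Σ min(cᵢ, 4) = 3 + 4 + 4 + 1 + 3 + 3 + 4 + 4 + 1 + 4 = 31.
Draw number 31 + 1 = 32 must push one box to 5.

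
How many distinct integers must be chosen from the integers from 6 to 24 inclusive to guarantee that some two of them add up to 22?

Group the elements by complementary pair {x, 22−x}: {6,16}, {7,15}, {8,14}, …, giving 5 two-element pairs, the single value 11 (it cannot pair with itself since the integers are distinct), and 8 integers whose partner 22−x falls outside [6,24].
Treating each of those 14 groups as a pigeonhole, one can pick one integer per group — 14 integers — with no two summing to 22.
The 15th integer lands in an occupied pair, forcing a sum of 22.

15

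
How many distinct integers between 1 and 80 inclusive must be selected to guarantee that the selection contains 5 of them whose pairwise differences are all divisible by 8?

33

Integers whose pairwise differences are multiples of 8 are exactly those sharing a remainder mod 8. By the pigeonhole principle, the 8 residue classes mod 8 are the pigeonholes.
With 32 integers one could put 4 in each residue class and have no class reach 5.
The 33rd integer pushes some class to 5, so 8·4 + 1 = 33.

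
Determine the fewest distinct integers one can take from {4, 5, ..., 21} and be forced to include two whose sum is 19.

Group the elements by complementary pair {x, 19−x}: {4,15}, {5,14}, {6,13}, …, giving 6 two-element pairs and 6 integers whose partner 19−x falls outside [4,21].
Treating each of those 12 groups as a pigeonhole, one can pick one integer per group — 12 integers — with no two summing to 19.
The 13th integer lands in an occupied pair, forcing a sum of 19.

13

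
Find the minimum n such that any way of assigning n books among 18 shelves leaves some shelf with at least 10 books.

163

With 162 books one could put exactly 9 in each of the 18 shelves, and no shelf would reach 10.
One more book must land in a shelf that already has 9, giving it 10.
So 18 × 9 + 1 = 163 books are required.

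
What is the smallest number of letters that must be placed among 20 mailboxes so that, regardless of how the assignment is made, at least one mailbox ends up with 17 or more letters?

With 320 letters one could put exactly 16 in each of the 20 mailboxes, and no mailbox would reach 17.
One more letter must land in a mailbox that already has 16, giving it 17.
So 20 × 16 + 1 = 321 letters are required.

321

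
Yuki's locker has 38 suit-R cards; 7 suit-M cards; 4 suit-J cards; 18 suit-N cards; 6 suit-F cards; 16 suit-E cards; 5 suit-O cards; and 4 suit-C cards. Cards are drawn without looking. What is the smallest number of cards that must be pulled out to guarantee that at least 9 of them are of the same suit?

Put each drawn card into a box by suit. The largest draw with every box below 9 takes min(count, 8) from each suit; suits with fewer than 8 contribute all they have.
Σ min(cᵢ, 8) = 8 + 7 + 4 + 8 + 6 + 8 + 5 + 4 = 50.
Draw number 50 + 1 = 51 must push one box to 9.

51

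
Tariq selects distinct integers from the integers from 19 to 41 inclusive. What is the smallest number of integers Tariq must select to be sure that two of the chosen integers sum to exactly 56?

Group the elements by complementary pair {x, 56−x}: {19,37}, {20,36}, {21,35}, …, giving 9 two-element pairs, the single value 28 (it cannot pair with itself since the integers are distinct), and 4 integers whose partner 56−x falls outside [19,41].
Pigeonhole: treating each of those 14 groups as a pigeonhole, one can pick one integer per group — 14 integers — with no two summing to 56.
The 15th integer lands in an occupied pair, forcing a sum of 56.

15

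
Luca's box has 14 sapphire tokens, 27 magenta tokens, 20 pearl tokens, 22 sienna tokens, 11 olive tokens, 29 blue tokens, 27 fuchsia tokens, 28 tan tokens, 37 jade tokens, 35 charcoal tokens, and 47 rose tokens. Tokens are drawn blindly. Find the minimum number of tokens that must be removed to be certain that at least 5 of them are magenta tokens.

In the worst case for collecting magenta tokens, every non-magenta token comes out first.
There are 14 + 20 + 22 + 11 + 29 + 27 + 28 + 37 + 35 + 47 = 270 non-magenta tokens altogether.
After those, each further token must be magenta, so 270 + 5 = 275 draws guarantee 5 magenta tokens.

275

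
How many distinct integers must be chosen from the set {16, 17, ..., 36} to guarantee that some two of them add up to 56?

14

Group the elements by complementary pair {x, 56−x}: {20,36}, {21,35}, {22,34}, …, giving 8 two-element pairs, the single value 28 (it cannot pair with itself since the integers are distinct), and 4 integers whose partner 56−x falls outside [16,36].
By the pigeonhole principle, treating each of those 13 groups as a pigeonhole, one can pick one integer per group — 13 integers — with no two summing to 56.
The 14th integer lands in an occupied pair, forcing a sum of 56.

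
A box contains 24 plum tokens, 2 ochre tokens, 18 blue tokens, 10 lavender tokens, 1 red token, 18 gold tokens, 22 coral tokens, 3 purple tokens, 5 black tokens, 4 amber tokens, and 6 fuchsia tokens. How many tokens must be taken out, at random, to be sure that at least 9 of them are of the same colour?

62

An adversary could hand out at most 8 tokens per colour (6 colours run out sooner): 8 + 2 + 8 + 8 + 1 + 8 + 8 + 3 + 5 + 4 + 6 = 61 tokens and still no colour has 9.
By the pigeonhole principle, one more token lands in a colour already at 8, so 62 draws are enough and 61 are not.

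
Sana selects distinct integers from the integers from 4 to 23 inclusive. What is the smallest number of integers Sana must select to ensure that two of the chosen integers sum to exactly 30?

Group the elements by complementary pair {x, 30−x}: {7,23}, {8,22}, {9,21}, …, giving 8 two-element pairs, the single value 15 (it cannot pair with itself since the integers are distinct), and 3 integers whose partner 30−x falls outside [4,23].
Treating each of those 12 groups as a pigeonhole, one can pick one integer per group — 12 integers — with no two summing to 30.
The 13th integer lands in an occupied pair, forcing a sum of 30.

13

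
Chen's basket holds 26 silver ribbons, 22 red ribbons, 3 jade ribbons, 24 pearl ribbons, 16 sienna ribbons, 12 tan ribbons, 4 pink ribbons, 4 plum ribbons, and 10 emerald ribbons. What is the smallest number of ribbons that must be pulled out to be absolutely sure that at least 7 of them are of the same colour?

48

An adversary could hand out at most 6 ribbons per colour (jade, pink, plum run out sooner): 6 + 6 + 3 + 6 + 6 + 6 + 4 + 4 + 6 = 47 ribbons and still no colour has 7.
By the pigeonhole principle, one more ribbon lands in a colour already at 6, so 48 draws are enough and 47 are not.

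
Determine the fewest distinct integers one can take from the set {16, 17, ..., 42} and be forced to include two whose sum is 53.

Two chosen integers sum to 53 exactly when both halves of some pair {x, 53−x} with 16 ≤ x ≤ 53−x ≤ 37 are chosen — 11 such pairs.
The remaining 5 elements (those with no distinct partner in range) can never complete a 53-sum, so the worst case takes all of them and one from each pair: 5 + 11 = 16.
By pigeonhole, the 17th integer has to be the second member of some pair, so 16 + 1 = 17.

17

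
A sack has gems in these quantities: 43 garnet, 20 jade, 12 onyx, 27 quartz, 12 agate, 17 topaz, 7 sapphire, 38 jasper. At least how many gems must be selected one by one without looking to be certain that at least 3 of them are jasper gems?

141

In the worst case for collecting jasper gems, every non-jasper gem comes out first.
There are 43 + 20 + 12 + 27 + 12 + 17 + 7 = 138 non-jasper gems altogether.
After those, each further gem must be jasper, so 138 + 3 = 141 draws guarantee 3 jasper gems.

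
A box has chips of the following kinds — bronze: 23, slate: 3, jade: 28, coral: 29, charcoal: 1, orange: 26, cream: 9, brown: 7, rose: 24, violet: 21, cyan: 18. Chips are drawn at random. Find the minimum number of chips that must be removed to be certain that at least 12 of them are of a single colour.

An adversary could hand out at most 11 chips per colour (4 colours run out sooner): 11 + 3 + 11 + 11 + 1 + 11 + 9 + 7 + 11 + 11 + 11 = 97 chips and still no colour has 12.
One more chip lands in a colour already at 11, so 98 draws are enough and 97 are not.

98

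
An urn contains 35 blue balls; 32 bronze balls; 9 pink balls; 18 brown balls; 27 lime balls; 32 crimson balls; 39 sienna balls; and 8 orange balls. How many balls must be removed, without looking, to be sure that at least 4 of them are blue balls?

In the worst case for collecting blue balls, every non-blue ball comes out first.
There are 32 + 9 + 18 + 27 + 32 + 39 + 8 = 165 non-blue balls altogether.
After those, each further ball must be blue, so 165 + 4 = 169 draws guarantee 4 blue balls.

169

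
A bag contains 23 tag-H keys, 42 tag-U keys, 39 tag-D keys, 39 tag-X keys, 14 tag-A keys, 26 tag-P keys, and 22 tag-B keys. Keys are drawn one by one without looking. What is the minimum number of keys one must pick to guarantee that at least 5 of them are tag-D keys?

In the worst case for collecting tag-D keys, every non-tag-D key comes out first.
There are 23 + 42 + 39 + 14 + 26 + 22 = 166 non-tag-D keys altogether.
After those, each further key must be tag-D, so 166 + 5 = 171 draws guarantee 5 tag-D keys.

171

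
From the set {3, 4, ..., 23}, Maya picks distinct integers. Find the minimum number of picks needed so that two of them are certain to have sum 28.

13

Group the elements by complementary pair {x, 28−x}: {5,23}, {6,22}, {7,21}, …, giving 9 two-element pairs; the single value 14 (it cannot pair with itself since the integers are distinct); and 2 integers whose partner 28−x falls outside [3,23].
Treating each of those 12 groups as a pigeonhole, one can pick one integer per group — 12 integers — with no two summing to 28.
The 13th integer lands in an occupied pair, forcing a sum of 28.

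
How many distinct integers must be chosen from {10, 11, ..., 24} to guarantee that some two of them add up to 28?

Group the elements by complementary pair {x, 28−x}: {10,18}, {11,17}, {12,16}, …, giving 4 two-element pairs; the single value 14 (it cannot pair with itself since the integers are distinct); and 6 integers whose partner 28−x falls outside [10,24].
Pigeonhole: treating each of those 11 groups as a pigeonhole, one can pick one integer per group — 11 integers — with no two summing to 28.
The 12th integer lands in an occupied pair, forcing a sum of 28.

12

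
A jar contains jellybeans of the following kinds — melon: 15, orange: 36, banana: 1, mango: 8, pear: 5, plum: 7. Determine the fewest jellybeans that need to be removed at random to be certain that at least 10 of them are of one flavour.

40

By pigeonhole, put each drawn jellybean into a box by flavour. The largest draw with every box below 10 takes min(count, 9) from each flavour; flavours with fewer than 9 contribute all they have.
Σ min(cᵢ, 9) = 9 + 9 + 1 + 8 + 5 + 7 = 39.
Draw number 39 + 1 = 40 must push one box to 10.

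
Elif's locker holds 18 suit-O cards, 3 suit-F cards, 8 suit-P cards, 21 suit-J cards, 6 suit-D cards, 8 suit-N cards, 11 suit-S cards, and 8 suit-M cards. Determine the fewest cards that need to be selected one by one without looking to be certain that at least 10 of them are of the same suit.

61

Put each drawn card into a box by suit. The largest draw with every box below 10 takes min(count, 9) from each suit; suits with fewer than 9 contribute all they have.
Σ min(cᵢ, 9) = 9 + 3 + 8 + 9 + 6 + 8 + 9 + 8 = 60.
Draw number 60 + 1 = 61 must push one box to 10.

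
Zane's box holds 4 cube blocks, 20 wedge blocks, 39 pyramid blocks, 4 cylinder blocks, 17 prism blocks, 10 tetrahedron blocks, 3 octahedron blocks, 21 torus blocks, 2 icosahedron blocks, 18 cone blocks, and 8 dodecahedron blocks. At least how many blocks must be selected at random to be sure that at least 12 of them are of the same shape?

87

Pigeonhole: put each drawn block into a box by shape. The largest draw with every box below 12 takes min(count, 11) from each shape; shapes with fewer than 11 contribute all they have.
Σ min(cᵢ, 11) = 4 + 11 + 11 + 4 + 11 + 10 + 3 + 11 + 2 + 11 + 8 = 86.
Draw number 86 + 1 = 87 must push one box to 12.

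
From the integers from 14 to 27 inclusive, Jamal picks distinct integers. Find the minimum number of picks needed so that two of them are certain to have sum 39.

Group the elements by complementary pair {x, 39−x}: {14,25}, {15,24}, {16,23}, …, giving 6 two-element pairs and 2 integers whose partner 39−x falls outside [14,27].
By the pigeonhole principle, treating each of those 8 groups as a pigeonhole, one can pick one integer per group — 8 integers — with no two summing to 39.
The 9th integer lands in an occupied pair, forcing a sum of 39.

9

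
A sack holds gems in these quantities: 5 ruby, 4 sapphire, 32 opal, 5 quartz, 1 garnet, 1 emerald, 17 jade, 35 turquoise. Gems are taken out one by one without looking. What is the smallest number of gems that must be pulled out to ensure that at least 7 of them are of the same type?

An adversary could hand out at most 6 gems per type (5 types run out sooner): 5 + 4 + 6 + 5 + 1 + 1 + 6 + 6 = 34 gems and still no type has 7.
Pigeonhole: one more gem lands in a type already at 6, so 35 draws are enough and 34 are not.

35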